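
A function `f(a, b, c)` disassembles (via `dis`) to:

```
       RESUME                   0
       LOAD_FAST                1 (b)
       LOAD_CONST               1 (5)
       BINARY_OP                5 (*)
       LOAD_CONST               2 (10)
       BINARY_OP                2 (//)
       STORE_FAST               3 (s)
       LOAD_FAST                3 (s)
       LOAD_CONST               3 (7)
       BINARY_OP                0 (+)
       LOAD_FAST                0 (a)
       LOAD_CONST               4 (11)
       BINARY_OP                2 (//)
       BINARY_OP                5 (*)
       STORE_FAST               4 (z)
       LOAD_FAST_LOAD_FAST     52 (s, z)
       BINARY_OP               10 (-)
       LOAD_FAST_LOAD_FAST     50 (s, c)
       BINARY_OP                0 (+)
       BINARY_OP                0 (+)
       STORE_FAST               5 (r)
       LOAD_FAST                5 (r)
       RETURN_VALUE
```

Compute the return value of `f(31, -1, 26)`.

12

LOAD_FAST b → push -1. Stack: [-1]
LOAD_CONST → push 5. Stack: [-1, 5]
BINARY_OP * → -1 * 5 = -5. Stack: [-5]
LOAD_CONST → push 10. Stack: [-5, 10]
BINARY_OP // → -5 // 10 = -1. Stack: [-1]
STORE_FAST s → s=-1. Stack: []
LOAD_FAST s → push -1. Stack: [-1]
LOAD_CONST → push 7. Stack: [-1, 7]
BINARY_OP + → -1 + 7 = 6. Stack: [6]
LOAD_FAST a → push 31. Stack: [6, 31]
LOAD_CONST → push 11. Stack: [6, 31, 11]
BINARY_OP // → 31 // 11 = 2. Stack: [6, 2]
BINARY_OP * → 6 * 2 = 12. Stack: [12]
STORE_FAST z → z=12. Stack: []
LOAD_FAST_LOAD_FAST s,z → push -1,12. Stack: [-1, 12]
BINARY_OP - → -1 - 12 = -13. Stack: [-13]
LOAD_FAST_LOAD_FAST s,c → push -1,26. Stack: [-13, -1, 26]
BINARY_OP + → -1 + 26 = 25. Stack: [-13, 25]
BINARY_OP + → -13 + 25 = 12. Stack: [12]
STORE_FAST r → r=12. Stack: []
LOAD_FAST r → push 12. Stack: [12]
RETURN_VALUE → return 12.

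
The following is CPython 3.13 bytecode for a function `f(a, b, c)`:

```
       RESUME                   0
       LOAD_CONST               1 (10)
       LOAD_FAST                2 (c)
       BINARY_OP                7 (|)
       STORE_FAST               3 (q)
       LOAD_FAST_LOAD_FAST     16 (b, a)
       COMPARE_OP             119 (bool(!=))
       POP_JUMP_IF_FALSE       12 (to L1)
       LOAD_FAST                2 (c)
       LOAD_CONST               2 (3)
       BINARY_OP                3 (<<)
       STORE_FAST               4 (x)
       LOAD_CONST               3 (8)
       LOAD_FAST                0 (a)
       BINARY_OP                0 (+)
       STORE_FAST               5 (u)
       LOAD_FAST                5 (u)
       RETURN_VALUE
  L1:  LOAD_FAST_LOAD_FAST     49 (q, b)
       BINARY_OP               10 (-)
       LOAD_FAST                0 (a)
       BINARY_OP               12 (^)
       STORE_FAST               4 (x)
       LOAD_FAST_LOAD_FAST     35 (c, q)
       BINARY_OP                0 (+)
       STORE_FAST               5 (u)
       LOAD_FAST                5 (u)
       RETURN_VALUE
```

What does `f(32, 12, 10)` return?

40

LOAD_CONST → push 10. Stack: [10]
LOAD_FAST c → push 10. Stack: [10, 10]
BINARY_OP | → 10 | 10 = 10. Stack: [10]
STORE_FAST q → q=10. Stack: []
LOAD_FAST_LOAD_FAST b,a → push 12,32. Stack: [12, 32]
COMPARE_OP bool(!=) → 12 vs 32 = True. Stack: [True]
POP_JUMP_IF_FALSE → pop True; no jump. Stack: []
LOAD_FAST c → push 10. Stack: [10]
LOAD_CONST → push 3. Stack: [10, 3]
BINARY_OP << → 10 << 3 = 80. Stack: [80]
STORE_FAST x → x=80. Stack: []
LOAD_CONST → push 8. Stack: [8]
LOAD_FAST a → push 32. Stack: [8, 32]
BINARY_OP + → 8 + 32 = 40. Stack: [40]
STORE_FAST u → u=40. Stack: []
LOAD_FAST u → push 40. Stack: [40]
RETURN_VALUE → return 40.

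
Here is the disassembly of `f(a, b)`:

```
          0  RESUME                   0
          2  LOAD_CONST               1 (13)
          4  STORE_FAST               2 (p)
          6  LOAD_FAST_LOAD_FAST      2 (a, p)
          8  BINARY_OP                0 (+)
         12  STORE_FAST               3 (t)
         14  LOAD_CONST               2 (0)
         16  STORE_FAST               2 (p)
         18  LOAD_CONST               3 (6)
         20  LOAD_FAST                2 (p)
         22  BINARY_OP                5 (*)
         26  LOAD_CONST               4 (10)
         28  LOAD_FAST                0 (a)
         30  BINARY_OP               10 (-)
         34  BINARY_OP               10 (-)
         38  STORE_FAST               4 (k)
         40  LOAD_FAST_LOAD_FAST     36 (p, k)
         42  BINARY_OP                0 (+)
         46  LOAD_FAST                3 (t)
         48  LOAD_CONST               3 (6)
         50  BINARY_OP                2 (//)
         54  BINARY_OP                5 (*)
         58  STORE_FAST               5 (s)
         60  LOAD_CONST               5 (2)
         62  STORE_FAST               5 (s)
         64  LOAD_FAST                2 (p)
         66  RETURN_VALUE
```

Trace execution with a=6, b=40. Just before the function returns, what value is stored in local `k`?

-4

LOAD_CONST → push 13. Stack: [13]
STORE_FAST p → p=13. Stack: []
LOAD_FAST_LOAD_FAST a,p → push 6,13. Stack: [6, 13]
BINARY_OP + → 6 + 13 = 19. Stack: [19]
STORE_FAST t → t=19. Stack: []
LOAD_CONST → push 0. Stack: [0]
STORE_FAST p → p=0. Stack: []
LOAD_CONST → push 6. Stack: [6]
LOAD_FAST p → push 0. Stack: [6, 0]
BINARY_OP * → 6 * 0 = 0. Stack: [0]
LOAD_CONST → push 10. Stack: [0, 10]
LOAD_FAST a → push 6. Stack: [0, 10, 6]
BINARY_OP - → 10 - 6 = 4. Stack: [0, 4]
BINARY_OP - → 0 - 4 = -4. Stack: [-4]
STORE_FAST k → k=-4. Stack: []
LOAD_FAST_LOAD_FAST p,k → push 0,-4. Stack: [0, -4]
BINARY_OP + → 0 + -4 = -4. Stack: [-4]
LOAD_FAST t → push 19. Stack: [-4, 19]
LOAD_CONST → push 6. Stack: [-4, 19, 6]
BINARY_OP // → 19 // 6 = 3. Stack: [-4, 3]
BINARY_OP * → -4 * 3 = -12. Stack: [-12]
STORE_FAST s → s=-12. Stack: []
LOAD_CONST → push 2. Stack: [2]
STORE_FAST s → s=2. Stack: []
LOAD_FAST p → push 0. Stack: [0]
RETURN_VALUE → return 0.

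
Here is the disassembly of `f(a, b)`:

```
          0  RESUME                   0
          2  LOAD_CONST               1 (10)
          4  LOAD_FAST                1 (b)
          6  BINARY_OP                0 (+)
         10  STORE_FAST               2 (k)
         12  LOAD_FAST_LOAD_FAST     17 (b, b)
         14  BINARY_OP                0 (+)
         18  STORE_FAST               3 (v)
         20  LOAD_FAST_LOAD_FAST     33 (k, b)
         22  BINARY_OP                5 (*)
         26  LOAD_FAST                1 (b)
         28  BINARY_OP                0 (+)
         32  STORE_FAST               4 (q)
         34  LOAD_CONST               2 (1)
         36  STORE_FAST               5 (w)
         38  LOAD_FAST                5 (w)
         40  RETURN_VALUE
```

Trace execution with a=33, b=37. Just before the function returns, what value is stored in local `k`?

LOAD_CONST → push 10. Stack: [10]
LOAD_FAST b → push 37. Stack: [10, 37]
BINARY_OP + → 10 + 37 = 47. Stack: [47]
STORE_FAST k → k=47. Stack: []
LOAD_FAST_LOAD_FAST b,b → push 37,37. Stack: [37, 37]
BINARY_OP + → 37 + 37 = 74. Stack: [74]
STORE_FAST v → v=74. Stack: []
LOAD_FAST_LOAD_FAST k,b → push 47,37. Stack: [47, 37]
BINARY_OP * → 47 * 37 = 1739. Stack: [1739]
LOAD_FAST b → push 37. Stack: [1739, 37]
BINARY_OP + → 1739 + 37 = 1776. Stack: [1776]
STORE_FAST q → q=1776. Stack: []
LOAD_CONST → push 1. Stack: [1]
STORE_FAST w → w=1. Stack: []
LOAD_FAST w → push 1. Stack: [1]
RETURN_VALUE → return 1.

47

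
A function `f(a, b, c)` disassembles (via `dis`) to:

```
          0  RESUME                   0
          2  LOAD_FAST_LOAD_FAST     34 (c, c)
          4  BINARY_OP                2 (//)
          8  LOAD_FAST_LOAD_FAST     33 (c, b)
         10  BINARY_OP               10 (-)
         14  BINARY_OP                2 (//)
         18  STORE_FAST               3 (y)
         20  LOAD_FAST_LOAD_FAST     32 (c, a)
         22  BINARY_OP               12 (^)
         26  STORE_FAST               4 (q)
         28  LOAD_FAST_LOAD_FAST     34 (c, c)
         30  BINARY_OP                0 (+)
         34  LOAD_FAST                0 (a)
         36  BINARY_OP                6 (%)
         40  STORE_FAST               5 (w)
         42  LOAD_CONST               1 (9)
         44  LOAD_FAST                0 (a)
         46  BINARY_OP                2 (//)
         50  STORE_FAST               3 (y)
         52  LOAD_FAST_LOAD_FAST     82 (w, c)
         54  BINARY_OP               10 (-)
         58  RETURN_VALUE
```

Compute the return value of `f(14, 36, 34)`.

LOAD_FAST_LOAD_FAST c,c → push 34,34. Stack: [34, 34]
BINARY_OP // → 34 // 34 = 1. Stack: [1]
LOAD_FAST_LOAD_FAST c,b → push 34,36. Stack: [1, 34, 36]
BINARY_OP - → 34 - 36 = -2. Stack: [1, -2]
BINARY_OP // → 1 // -2 = -1. Stack: [-1]
STORE_FAST y → y=-1. Stack: []
LOAD_FAST_LOAD_FAST c,a → push 34,14. Stack: [34, 14]
BINARY_OP ^ → 34 ^ 14 = 44. Stack: [44]
STORE_FAST q → q=44. Stack: []
LOAD_FAST_LOAD_FAST c,c → push 34,34. Stack: [34, 34]
BINARY_OP + → 34 + 34 = 68. Stack: [68]
LOAD_FAST a → push 14. Stack: [68, 14]
BINARY_OP % → 68 % 14 = 12. Stack: [12]
STORE_FAST w → w=12. Stack: []
LOAD_CONST → push 9. Stack: [9]
LOAD_FAST a → push 14. Stack: [9, 14]
BINARY_OP // → 9 // 14 = 0. Stack: [0]
STORE_FAST y → y=0. Stack: []
LOAD_FAST_LOAD_FAST w,c → push 12,34. Stack: [12, 34]
BINARY_OP - → 12 - 34 = -22. Stack: [-22]
RETURN_VALUE → return -22.

-22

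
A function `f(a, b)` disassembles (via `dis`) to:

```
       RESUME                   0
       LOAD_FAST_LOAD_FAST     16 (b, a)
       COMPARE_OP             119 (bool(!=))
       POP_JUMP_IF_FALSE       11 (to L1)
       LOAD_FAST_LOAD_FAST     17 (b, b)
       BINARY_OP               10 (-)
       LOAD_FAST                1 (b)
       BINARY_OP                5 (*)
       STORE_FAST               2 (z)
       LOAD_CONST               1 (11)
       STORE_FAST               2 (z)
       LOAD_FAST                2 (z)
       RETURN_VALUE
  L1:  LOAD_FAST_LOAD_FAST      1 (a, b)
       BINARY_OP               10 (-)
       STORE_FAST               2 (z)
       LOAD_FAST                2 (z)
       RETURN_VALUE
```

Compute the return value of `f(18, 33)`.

LOAD_FAST_LOAD_FAST b,a → push 33,18. Stack: [33, 18]
COMPARE_OP bool(!=) → 33 vs 18 = True. Stack: [True]
POP_JUMP_IF_FALSE → pop True; no jump. Stack: []
LOAD_FAST_LOAD_FAST b,b → push 33,33. Stack: [33, 33]
BINARY_OP - → 33 - 33 = 0. Stack: [0]
LOAD_FAST b → push 33. Stack: [0, 33]
BINARY_OP * → 0 * 33 = 0. Stack: [0]
STORE_FAST z → z=0. Stack: []
LOAD_CONST → push 11. Stack: [11]
STORE_FAST z → z=11. Stack: []
LOAD_FAST z → push 11. Stack: [11]
RETURN_VALUE → return 11.

11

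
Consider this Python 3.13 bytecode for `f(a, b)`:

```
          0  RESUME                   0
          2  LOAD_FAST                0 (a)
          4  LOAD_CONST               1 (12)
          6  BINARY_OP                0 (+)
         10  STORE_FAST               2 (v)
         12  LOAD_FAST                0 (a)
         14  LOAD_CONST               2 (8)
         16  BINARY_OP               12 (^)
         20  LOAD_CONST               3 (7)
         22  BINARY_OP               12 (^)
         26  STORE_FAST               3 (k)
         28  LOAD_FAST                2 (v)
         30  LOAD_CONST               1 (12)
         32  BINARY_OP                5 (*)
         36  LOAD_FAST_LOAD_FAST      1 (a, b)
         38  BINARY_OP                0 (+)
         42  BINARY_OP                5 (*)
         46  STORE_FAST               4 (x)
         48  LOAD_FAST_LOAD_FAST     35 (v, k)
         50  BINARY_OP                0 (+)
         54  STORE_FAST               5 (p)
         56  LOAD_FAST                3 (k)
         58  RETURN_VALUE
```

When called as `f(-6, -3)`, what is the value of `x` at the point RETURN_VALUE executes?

LOAD_FAST a → push -6. Stack: [-6]
LOAD_CONST → push 12. Stack: [-6, 12]
BINARY_OP + → -6 + 12 = 6. Stack: [6]
STORE_FAST v → v=6. Stack: []
LOAD_FAST a → push -6. Stack: [-6]
LOAD_CONST → push 8. Stack: [-6, 8]
BINARY_OP ^ → -6 ^ 8 = -14. Stack: [-14]
LOAD_CONST → push 7. Stack: [-14, 7]
BINARY_OP ^ → -14 ^ 7 = -11. Stack: [-11]
STORE_FAST k → k=-11. Stack: []
LOAD_FAST v → push 6. Stack: [6]
LOAD_CONST → push 12. Stack: [6, 12]
BINARY_OP * → 6 * 12 = 72. Stack: [72]
LOAD_FAST_LOAD_FAST a,b → push -6,-3. Stack: [72, -6, -3]
BINARY_OP + → -6 + -3 = -9. Stack: [72, -9]
BINARY_OP * → 72 * -9 = -648. Stack: [-648]
STORE_FAST x → x=-648. Stack: []
LOAD_FAST_LOAD_FAST v,k → push 6,-11. Stack: [6, -11]
BINARY_OP + → 6 + -11 = -5. Stack: [-5]
STORE_FAST p → p=-5. Stack: []
LOAD_FAST k → push -11. Stack: [-11]
RETURN_VALUE → return -11.

-648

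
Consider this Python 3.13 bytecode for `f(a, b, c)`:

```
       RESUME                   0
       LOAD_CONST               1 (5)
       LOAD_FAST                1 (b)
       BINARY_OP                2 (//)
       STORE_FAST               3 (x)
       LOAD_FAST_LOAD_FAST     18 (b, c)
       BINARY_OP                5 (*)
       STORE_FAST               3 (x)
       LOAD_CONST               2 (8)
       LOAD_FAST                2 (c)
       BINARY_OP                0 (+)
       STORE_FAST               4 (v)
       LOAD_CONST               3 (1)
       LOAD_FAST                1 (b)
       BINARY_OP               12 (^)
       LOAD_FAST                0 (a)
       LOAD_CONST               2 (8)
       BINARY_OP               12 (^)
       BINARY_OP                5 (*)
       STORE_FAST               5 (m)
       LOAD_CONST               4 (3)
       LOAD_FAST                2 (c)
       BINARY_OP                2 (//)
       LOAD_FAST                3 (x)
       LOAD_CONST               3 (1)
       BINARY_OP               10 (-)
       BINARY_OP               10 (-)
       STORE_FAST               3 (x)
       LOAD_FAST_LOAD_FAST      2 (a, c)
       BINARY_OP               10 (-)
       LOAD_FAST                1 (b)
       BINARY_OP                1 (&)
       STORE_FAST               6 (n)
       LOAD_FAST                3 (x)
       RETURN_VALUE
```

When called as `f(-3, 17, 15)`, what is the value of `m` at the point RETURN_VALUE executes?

-176

LOAD_CONST → push 5. Stack: [5]
LOAD_FAST b → push 17. Stack: [5, 17]
BINARY_OP // → 5 // 17 = 0. Stack: [0]
STORE_FAST x → x=0. Stack: []
LOAD_FAST_LOAD_FAST b,c → push 17,15. Stack: [17, 15]
BINARY_OP * → 17 * 15 = 255. Stack: [255]
STORE_FAST x → x=255. Stack: []
LOAD_CONST → push 8. Stack: [8]
LOAD_FAST c → push 15. Stack: [8, 15]
BINARY_OP + → 8 + 15 = 23. Stack: [23]
STORE_FAST v → v=23. Stack: []
LOAD_CONST → push 1. Stack: [1]
LOAD_FAST b → push 17. Stack: [1, 17]
BINARY_OP ^ → 1 ^ 17 = 16. Stack: [16]
LOAD_FAST a → push -3. Stack: [16, -3]
LOAD_CONST → push 8. Stack: [16, -3, 8]
BINARY_OP ^ → -3 ^ 8 = -11. Stack: [16, -11]
BINARY_OP * → 16 * -11 = -176. Stack: [-176]
STORE_FAST m → m=-176. Stack: []
LOAD_CONST → push 3. Stack: [3]
LOAD_FAST c → push 15. Stack: [3, 15]
BINARY_OP // → 3 // 15 = 0. Stack: [0]
LOAD_FAST x → push 255. Stack: [0, 255]
LOAD_CONST → push 1. Stack: [0, 255, 1]
BINARY_OP - → 255 - 1 = 254. Stack: [0, 254]
BINARY_OP - → 0 - 254 = -254. Stack: [-254]
STORE_FAST x → x=-254. Stack: []
LOAD_FAST_LOAD_FAST a,c → push -3,15. Stack: [-3, 15]
BINARY_OP - → -3 - 15 = -18. Stack: [-18]
LOAD_FAST b → push 17. Stack: [-18, 17]
BINARY_OP & → -18 & 17 = 0. Stack: [0]
STORE_FAST n → n=0. Stack: []
LOAD_FAST x → push -254. Stack: [-254]
RETURN_VALUE → return -254.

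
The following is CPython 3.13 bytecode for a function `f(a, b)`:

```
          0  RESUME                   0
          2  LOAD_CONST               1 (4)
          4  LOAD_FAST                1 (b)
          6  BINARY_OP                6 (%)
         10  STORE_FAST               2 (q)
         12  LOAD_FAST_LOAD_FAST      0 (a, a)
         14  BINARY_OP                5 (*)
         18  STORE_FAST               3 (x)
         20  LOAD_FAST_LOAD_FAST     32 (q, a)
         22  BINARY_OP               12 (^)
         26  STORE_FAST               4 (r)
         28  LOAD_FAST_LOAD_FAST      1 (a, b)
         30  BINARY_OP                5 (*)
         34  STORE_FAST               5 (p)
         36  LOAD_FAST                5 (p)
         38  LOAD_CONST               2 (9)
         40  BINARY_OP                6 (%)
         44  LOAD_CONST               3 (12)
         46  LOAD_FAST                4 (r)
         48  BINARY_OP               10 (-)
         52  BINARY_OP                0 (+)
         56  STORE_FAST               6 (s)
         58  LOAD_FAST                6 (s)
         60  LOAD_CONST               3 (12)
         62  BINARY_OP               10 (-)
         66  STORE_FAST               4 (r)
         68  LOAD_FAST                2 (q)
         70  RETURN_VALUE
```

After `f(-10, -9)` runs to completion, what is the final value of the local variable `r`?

-13

LOAD_CONST → push 4. Stack: [4]
LOAD_FAST b → push -9. Stack: [4, -9]
BINARY_OP % → 4 % -9 = -5. Stack: [-5]
STORE_FAST q → q=-5. Stack: []
LOAD_FAST_LOAD_FAST a,a → push -10,-10. Stack: [-10, -10]
BINARY_OP * → -10 * -10 = 100. Stack: [100]
STORE_FAST x → x=100. Stack: []
LOAD_FAST_LOAD_FAST q,a → push -5,-10. Stack: [-5, -10]
BINARY_OP ^ → -5 ^ -10 = 13. Stack: [13]
STORE_FAST r → r=13. Stack: []
LOAD_FAST_LOAD_FAST a,b → push -10,-9. Stack: [-10, -9]
BINARY_OP * → -10 * -9 = 90. Stack: [90]
STORE_FAST p → p=90. Stack: []
LOAD_FAST p → push 90. Stack: [90]
LOAD_CONST → push 9. Stack: [90, 9]
BINARY_OP % → 90 % 9 = 0. Stack: [0]
LOAD_CONST → push 12. Stack: [0, 12]
LOAD_FAST r → push 13. Stack: [0, 12, 13]
BINARY_OP - → 12 - 13 = -1. Stack: [0, -1]
BINARY_OP + → 0 + -1 = -1. Stack: [-1]
STORE_FAST s → s=-1. Stack: []
LOAD_FAST s → push -1. Stack: [-1]
LOAD_CONST → push 12. Stack: [-1, 12]
BINARY_OP - → -1 - 12 = -13. Stack: [-13]
STORE_FAST r → r=-13. Stack: []
LOAD_FAST q → push -5. Stack: [-5]
RETURN_VALUE → return -5.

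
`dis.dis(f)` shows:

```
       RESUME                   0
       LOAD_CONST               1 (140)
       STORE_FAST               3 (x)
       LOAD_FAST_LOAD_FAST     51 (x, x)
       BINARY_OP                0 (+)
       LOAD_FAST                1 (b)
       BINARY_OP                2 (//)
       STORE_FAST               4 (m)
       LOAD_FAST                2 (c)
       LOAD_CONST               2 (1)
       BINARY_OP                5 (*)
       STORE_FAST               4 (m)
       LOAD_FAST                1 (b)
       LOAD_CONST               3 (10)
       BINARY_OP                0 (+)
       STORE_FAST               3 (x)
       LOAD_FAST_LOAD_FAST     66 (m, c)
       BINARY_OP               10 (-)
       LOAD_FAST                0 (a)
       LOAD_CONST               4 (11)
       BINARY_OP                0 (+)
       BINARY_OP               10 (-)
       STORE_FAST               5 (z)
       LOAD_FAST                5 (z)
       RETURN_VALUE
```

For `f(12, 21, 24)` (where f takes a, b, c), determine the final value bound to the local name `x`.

LOAD_CONST → push 140. Stack: [140]
STORE_FAST x → x=140. Stack: []
LOAD_FAST_LOAD_FAST x,x → push 140,140. Stack: [140, 140]
BINARY_OP + → 140 + 140 = 280. Stack: [280]
LOAD_FAST b → push 21. Stack: [280, 21]
BINARY_OP // → 280 // 21 = 13. Stack: [13]
STORE_FAST m → m=13. Stack: []
LOAD_FAST c → push 24. Stack: [24]
LOAD_CONST → push 1. Stack: [24, 1]
BINARY_OP * → 24 * 1 = 24. Stack: [24]
STORE_FAST m → m=24. Stack: []
LOAD_FAST b → push 21. Stack: [21]
LOAD_CONST → push 10. Stack: [21, 10]
BINARY_OP + → 21 + 10 = 31. Stack: [31]
STORE_FAST x → x=31. Stack: []
LOAD_FAST_LOAD_FAST m,c → push 24,24. Stack: [24, 24]
BINARY_OP - → 24 - 24 = 0. Stack: [0]
LOAD_FAST a → push 12. Stack: [0, 12]
LOAD_CONST → push 11. Stack: [0, 12, 11]
BINARY_OP + → 12 + 11 = 23. Stack: [0, 23]
BINARY_OP - → 0 - 23 = -23. Stack: [-23]
STORE_FAST z → z=-23. Stack: []
LOAD_FAST z → push -23. Stack: [-23]
RETURN_VALUE → return -23.

31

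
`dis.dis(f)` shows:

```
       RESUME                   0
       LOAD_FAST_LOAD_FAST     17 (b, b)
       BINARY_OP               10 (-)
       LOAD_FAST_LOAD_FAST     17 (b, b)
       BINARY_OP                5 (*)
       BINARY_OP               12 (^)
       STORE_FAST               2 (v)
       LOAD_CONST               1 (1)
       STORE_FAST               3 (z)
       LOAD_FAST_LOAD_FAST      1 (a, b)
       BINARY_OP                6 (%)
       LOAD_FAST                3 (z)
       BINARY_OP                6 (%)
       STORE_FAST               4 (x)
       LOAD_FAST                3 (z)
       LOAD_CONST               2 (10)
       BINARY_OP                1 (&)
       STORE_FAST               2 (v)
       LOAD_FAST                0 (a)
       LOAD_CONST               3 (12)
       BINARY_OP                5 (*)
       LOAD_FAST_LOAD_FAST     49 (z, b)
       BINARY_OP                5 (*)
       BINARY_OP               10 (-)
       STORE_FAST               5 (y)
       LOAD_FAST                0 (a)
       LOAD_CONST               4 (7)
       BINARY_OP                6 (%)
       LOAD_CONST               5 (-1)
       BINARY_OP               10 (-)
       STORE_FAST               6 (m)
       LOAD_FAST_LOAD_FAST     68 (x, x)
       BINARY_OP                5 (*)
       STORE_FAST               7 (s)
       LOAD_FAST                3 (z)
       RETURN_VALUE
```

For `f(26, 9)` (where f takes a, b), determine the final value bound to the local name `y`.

LOAD_FAST_LOAD_FAST b,b → push 9,9. Stack: [9, 9]
BINARY_OP - → 9 - 9 = 0. Stack: [0]
LOAD_FAST_LOAD_FAST b,b → push 9,9. Stack: [0, 9, 9]
BINARY_OP * → 9 * 9 = 81. Stack: [0, 81]
BINARY_OP ^ → 0 ^ 81 = 81. Stack: [81]
STORE_FAST v → v=81. Stack: []
LOAD_CONST → push 1. Stack: [1]
STORE_FAST z → z=1. Stack: []
LOAD_FAST_LOAD_FAST a,b → push 26,9. Stack: [26, 9]
BINARY_OP % → 26 % 9 = 8. Stack: [8]
LOAD_FAST z → push 1. Stack: [8, 1]
BINARY_OP % → 8 % 1 = 0. Stack: [0]
STORE_FAST x → x=0. Stack: []
LOAD_FAST z → push 1. Stack: [1]
LOAD_CONST → push 10. Stack: [1, 10]
BINARY_OP & → 1 & 10 = 0. Stack: [0]
STORE_FAST v → v=0. Stack: []
LOAD_FAST a → push 26. Stack: [26]
LOAD_CONST → push 12. Stack: [26, 12]
BINARY_OP * → 26 * 12 = 312. Stack: [312]
LOAD_FAST_LOAD_FAST z,b → push 1,9. Stack: [312, 1, 9]
BINARY_OP * → 1 * 9 = 9. Stack: [312, 9]
BINARY_OP - → 312 - 9 = 303. Stack: [303]
STORE_FAST y → y=303. Stack: []
LOAD_FAST a → push 26. Stack: [26]
LOAD_CONST → push 7. Stack: [26, 7]
BINARY_OP % → 26 % 7 = 5. Stack: [5]
LOAD_CONST → push -1. Stack: [5, -1]
BINARY_OP - → 5 - -1 = 6. Stack: [6]
STORE_FAST m → m=6. Stack: []
LOAD_FAST_LOAD_FAST x,x → push 0,0. Stack: [0, 0]
BINARY_OP * → 0 * 0 = 0. Stack: [0]
STORE_FAST s → s=0. Stack: []
LOAD_FAST z → push 1. Stack: [1]
RETURN_VALUE → return 1.

303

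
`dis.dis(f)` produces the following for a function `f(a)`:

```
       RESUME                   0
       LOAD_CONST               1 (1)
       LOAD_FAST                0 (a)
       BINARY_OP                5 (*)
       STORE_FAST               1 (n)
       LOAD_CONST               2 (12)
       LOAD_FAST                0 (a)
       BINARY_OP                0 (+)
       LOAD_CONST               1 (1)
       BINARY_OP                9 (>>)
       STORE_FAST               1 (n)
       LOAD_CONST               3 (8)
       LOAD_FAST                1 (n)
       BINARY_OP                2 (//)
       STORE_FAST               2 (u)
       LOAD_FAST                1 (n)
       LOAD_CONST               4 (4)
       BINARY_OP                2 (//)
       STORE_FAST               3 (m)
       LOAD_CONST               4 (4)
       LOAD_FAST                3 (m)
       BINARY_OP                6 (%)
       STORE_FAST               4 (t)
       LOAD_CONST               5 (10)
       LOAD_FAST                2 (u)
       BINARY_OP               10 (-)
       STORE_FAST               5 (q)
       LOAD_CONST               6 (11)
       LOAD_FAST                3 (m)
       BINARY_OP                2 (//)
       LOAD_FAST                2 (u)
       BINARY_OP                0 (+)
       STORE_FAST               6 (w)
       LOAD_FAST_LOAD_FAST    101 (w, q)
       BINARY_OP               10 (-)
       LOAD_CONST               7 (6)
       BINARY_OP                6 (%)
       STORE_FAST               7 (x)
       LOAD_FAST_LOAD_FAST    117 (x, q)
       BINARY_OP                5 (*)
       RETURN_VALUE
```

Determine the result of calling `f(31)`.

LOAD_CONST → push 1. Stack: [1]
LOAD_FAST a → push 31. Stack: [1, 31]
BINARY_OP * → 1 * 31 = 31. Stack: [31]
STORE_FAST n → n=31. Stack: []
LOAD_CONST → push 12. Stack: [12]
LOAD_FAST a → push 31. Stack: [12, 31]
BINARY_OP + → 12 + 31 = 43. Stack: [43]
LOAD_CONST → push 1. Stack: [43, 1]
BINARY_OP >> → 43 >> 1 = 21. Stack: [21]
STORE_FAST n → n=21. Stack: []
LOAD_CONST → push 8. Stack: [8]
LOAD_FAST n → push 21. Stack: [8, 21]
BINARY_OP // → 8 // 21 = 0. Stack: [0]
STORE_FAST u → u=0. Stack: []
LOAD_FAST n → push 21. Stack: [21]
LOAD_CONST → push 4. Stack: [21, 4]
BINARY_OP // → 21 // 4 = 5. Stack: [5]
STORE_FAST m → m=5. Stack: []
LOAD_CONST → push 4. Stack: [4]
LOAD_FAST m → push 5. Stack: [4, 5]
BINARY_OP % → 4 % 5 = 4. Stack: [4]
STORE_FAST t → t=4. Stack: []
LOAD_CONST → push 10. Stack: [10]
LOAD_FAST u → push 0. Stack: [10, 0]
BINARY_OP - → 10 - 0 = 10. Stack: [10]
STORE_FAST q → q=10. Stack: []
LOAD_CONST → push 11. Stack: [11]
LOAD_FAST m → push 5. Stack: [11, 5]
BINARY_OP // → 11 // 5 = 2. Stack: [2]
LOAD_FAST u → push 0. Stack: [2, 0]
BINARY_OP + → 2 + 0 = 2. Stack: [2]
STORE_FAST w → w=2. Stack: []
LOAD_FAST_LOAD_FAST w,q → push 2,10. Stack: [2, 10]
BINARY_OP - → 2 - 10 = -8. Stack: [-8]
LOAD_CONST → push 6. Stack: [-8, 6]
BINARY_OP % → -8 % 6 = 4. Stack: [4]
STORE_FAST x → x=4. Stack: []
LOAD_FAST_LOAD_FAST x,q → push 4,10. Stack: [4, 10]
BINARY_OP * → 4 * 10 = 40. Stack: [40]
RETURN_VALUE → return 40.

40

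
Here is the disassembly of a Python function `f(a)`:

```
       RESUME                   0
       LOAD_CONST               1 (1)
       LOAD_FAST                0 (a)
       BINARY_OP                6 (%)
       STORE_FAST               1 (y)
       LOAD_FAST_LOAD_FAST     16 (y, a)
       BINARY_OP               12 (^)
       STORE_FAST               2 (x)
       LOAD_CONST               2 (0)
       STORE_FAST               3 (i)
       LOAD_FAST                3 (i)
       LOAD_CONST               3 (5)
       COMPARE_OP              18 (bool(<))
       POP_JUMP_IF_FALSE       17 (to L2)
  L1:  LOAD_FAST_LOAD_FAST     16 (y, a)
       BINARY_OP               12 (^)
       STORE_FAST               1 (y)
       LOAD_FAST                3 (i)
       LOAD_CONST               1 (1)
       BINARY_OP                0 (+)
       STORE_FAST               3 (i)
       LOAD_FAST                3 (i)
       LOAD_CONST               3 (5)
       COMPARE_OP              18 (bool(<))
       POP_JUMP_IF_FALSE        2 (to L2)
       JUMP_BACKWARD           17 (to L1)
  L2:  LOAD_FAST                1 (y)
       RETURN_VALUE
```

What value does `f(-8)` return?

1

LOAD_CONST → push 1
LOAD_FAST a → push -8
BINARY_OP % → 1 % -8 = -7
STORE_FAST y → y=-7
LOAD_FAST_LOAD_FAST y,a → push -7,-8
BINARY_OP ^ → -7 ^ -8 = 1
STORE_FAST x → x=1
LOAD_CONST → push 0
STORE_FAST i → i=0
LOAD_FAST i → push 0
LOAD_CONST → push 5
COMPARE_OP bool(<) → 0 vs 5 = True
POP_JUMP_IF_FALSE → pop True; no jump
LOAD_FAST_LOAD_FAST y,a → push -7,-8
BINARY_OP ^ → -7 ^ -8 = 1
STORE_FAST y → y=1
LOAD_FAST i → push 0
LOAD_CONST → push 1
BINARY_OP + → 0 + 1 = 1
STORE_FAST i → i=1
LOAD_FAST i → push 1
LOAD_CONST → push 5
COMPARE_OP bool(<) → 1 vs 5 = True
POP_JUMP_IF_FALSE → pop True; no jump
LOAD_FAST_LOAD_FAST y,a → push 1,-8
BINARY_OP ^ → 1 ^ -8 = -7
STORE_FAST y → y=-7
LOAD_FAST i → push 1
LOAD_CONST → push 1
BINARY_OP + → 1 + 1 = 2
STORE_FAST i → i=2
LOAD_FAST i → push 2
LOAD_CONST → push 5
COMPARE_OP bool(<) → 2 vs 5 = True
POP_JUMP_IF_FALSE → pop True; no jump
LOAD_FAST_LOAD_FAST y,a → push -7,-8
BINARY_OP ^ → -7 ^ -8 = 1
STORE_FAST y → y=1
LOAD_FAST i → push 2
LOAD_CONST → push 1
BINARY_OP + → 2 + 1 = 3
STORE_FAST i → i=3
LOAD_FAST i → push 3
LOAD_CONST → push 5
COMPARE_OP bool(<) → 3 vs 5 = True
POP_JUMP_IF_FALSE → pop True; no jump
LOAD_FAST_LOAD_FAST y,a → push 1,-8
BINARY_OP ^ → 1 ^ -8 = -7
STORE_FAST y → y=-7
LOAD_FAST i → push 3
LOAD_CONST → push 1
BINARY_OP + → 3 + 1 = 4
STORE_FAST i → i=4
LOAD_FAST i → push 4
LOAD_CONST → push 5
COMPARE_OP bool(<) → 4 vs 5 = True
POP_JUMP_IF_FALSE → pop True; no jump
LOAD_FAST_LOAD_FAST y,a → push -7,-8
BINARY_OP ^ → -7 ^ -8 = 1
STORE_FAST y → y=1
LOAD_FAST i → push 4
LOAD_CONST → push 1
BINARY_OP + → 4 + 1 = 5
STORE_FAST i → i=5
LOAD_FAST i → push 5
LOAD_CONST → push 5
COMPARE_OP bool(<) → 5 vs 5 = False
POP_JUMP_IF_FALSE → pop False; jump
LOAD_FAST y → push 1
RETURN_VALUE → return 1.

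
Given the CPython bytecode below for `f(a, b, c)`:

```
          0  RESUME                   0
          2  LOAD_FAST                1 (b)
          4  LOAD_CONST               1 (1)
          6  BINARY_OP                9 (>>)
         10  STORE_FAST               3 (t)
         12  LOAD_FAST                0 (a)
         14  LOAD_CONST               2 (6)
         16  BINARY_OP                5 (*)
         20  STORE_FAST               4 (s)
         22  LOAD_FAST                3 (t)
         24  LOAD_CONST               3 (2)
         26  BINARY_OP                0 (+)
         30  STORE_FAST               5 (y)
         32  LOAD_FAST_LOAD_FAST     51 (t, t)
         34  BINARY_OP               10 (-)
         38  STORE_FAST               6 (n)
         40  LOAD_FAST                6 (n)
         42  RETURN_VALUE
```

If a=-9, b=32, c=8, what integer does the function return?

0

LOAD_FAST b → push 32. Stack: [32]
LOAD_CONST → push 1. Stack: [32, 1]
BINARY_OP >> → 32 >> 1 = 16. Stack: [16]
STORE_FAST t → t=16. Stack: []
LOAD_FAST a → push -9. Stack: [-9]
LOAD_CONST → push 6. Stack: [-9, 6]
BINARY_OP * → -9 * 6 = -54. Stack: [-54]
STORE_FAST s → s=-54. Stack: []
LOAD_FAST t → push 16. Stack: [16]
LOAD_CONST → push 2. Stack: [16, 2]
BINARY_OP + → 16 + 2 = 18. Stack: [18]
STORE_FAST y → y=18. Stack: []
LOAD_FAST_LOAD_FAST t,t → push 16,16. Stack: [16, 16]
BINARY_OP - → 16 - 16 = 0. Stack: [0]
STORE_FAST n → n=0. Stack: []
LOAD_FAST n → push 0. Stack: [0]
RETURN_VALUE → return 0.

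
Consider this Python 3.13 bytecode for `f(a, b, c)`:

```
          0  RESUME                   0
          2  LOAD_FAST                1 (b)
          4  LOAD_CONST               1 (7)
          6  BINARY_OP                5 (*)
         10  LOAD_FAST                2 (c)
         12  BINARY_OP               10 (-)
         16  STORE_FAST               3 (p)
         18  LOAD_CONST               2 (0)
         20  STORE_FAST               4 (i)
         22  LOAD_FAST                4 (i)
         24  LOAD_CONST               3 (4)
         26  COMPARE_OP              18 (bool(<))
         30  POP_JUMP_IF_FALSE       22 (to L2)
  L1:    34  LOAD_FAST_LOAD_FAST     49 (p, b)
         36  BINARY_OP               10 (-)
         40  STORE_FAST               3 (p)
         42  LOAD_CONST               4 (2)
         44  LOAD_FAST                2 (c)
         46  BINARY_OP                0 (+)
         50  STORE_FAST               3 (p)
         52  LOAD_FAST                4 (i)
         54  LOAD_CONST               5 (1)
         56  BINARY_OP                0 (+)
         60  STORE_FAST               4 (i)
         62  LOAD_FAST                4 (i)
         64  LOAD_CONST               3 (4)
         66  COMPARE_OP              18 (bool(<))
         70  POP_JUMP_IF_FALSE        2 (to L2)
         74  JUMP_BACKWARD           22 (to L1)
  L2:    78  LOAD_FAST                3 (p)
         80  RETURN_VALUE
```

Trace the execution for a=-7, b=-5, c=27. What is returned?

29

LOAD_FAST b → push -5
LOAD_CONST → push 7
BINARY_OP * → -5 * 7 = -35
LOAD_FAST c → push 27
BINARY_OP - → -35 - 27 = -62
STORE_FAST p → p=-62
LOAD_CONST → push 0
STORE_FAST i → i=0
LOAD_FAST i → push 0
LOAD_CONST → push 4
COMPARE_OP bool(<) → 0 vs 4 = True
POP_JUMP_IF_FALSE → pop True; no jump
LOAD_FAST_LOAD_FAST p,b → push -62,-5
BINARY_OP - → -62 - -5 = -57
STORE_FAST p → p=-57
LOAD_CONST → push 2
LOAD_FAST c → push 27
BINARY_OP + → 2 + 27 = 29
STORE_FAST p → p=29
LOAD_FAST i → push 0
LOAD_CONST → push 1
BINARY_OP + → 0 + 1 = 1
STORE_FAST i → i=1
LOAD_FAST i → push 1
LOAD_CONST → push 4
COMPARE_OP bool(<) → 1 vs 4 = True
POP_JUMP_IF_FALSE → pop True; no jump
LOAD_FAST_LOAD_FAST p,b → push 29,-5
BINARY_OP - → 29 - -5 = 34
STORE_FAST p → p=34
LOAD_CONST → push 2
LOAD_FAST c → push 27
BINARY_OP + → 2 + 27 = 29
STORE_FAST p → p=29
LOAD_FAST i → push 1
LOAD_CONST → push 1
BINARY_OP + → 1 + 1 = 2
STORE_FAST i → i=2
LOAD_FAST i → push 2
LOAD_CONST → push 4
COMPARE_OP bool(<) → 2 vs 4 = True
POP_JUMP_IF_FALSE → pop True; no jump
LOAD_FAST_LOAD_FAST p,b → push 29,-5
BINARY_OP - → 29 - -5 = 34
STORE_FAST p → p=34
LOAD_CONST → push 2
LOAD_FAST c → push 27
BINARY_OP + → 2 + 27 = 29
STORE_FAST p → p=29
LOAD_FAST i → push 2
LOAD_CONST → push 1
BINARY_OP + → 2 + 1 = 3
STORE_FAST i → i=3
LOAD_FAST i → push 3
LOAD_CONST → push 4
COMPARE_OP bool(<) → 3 vs 4 = True
POP_JUMP_IF_FALSE → pop True; no jump
LOAD_FAST_LOAD_FAST p,b → push 29,-5
BINARY_OP - → 29 - -5 = 34
STORE_FAST p → p=34
LOAD_CONST → push 2
LOAD_FAST c → push 27
BINARY_OP + → 2 + 27 = 29
STORE_FAST p → p=29
LOAD_FAST i → push 3
LOAD_CONST → push 1
BINARY_OP + → 3 + 1 = 4
STORE_FAST i → i=4
LOAD_FAST i → push 4
LOAD_CONST → push 4
COMPARE_OP bool(<) → 4 vs 4 = False
POP_JUMP_IF_FALSE → pop False; jump
LOAD_FAST p → push 29
RETURN_VALUE → return 29.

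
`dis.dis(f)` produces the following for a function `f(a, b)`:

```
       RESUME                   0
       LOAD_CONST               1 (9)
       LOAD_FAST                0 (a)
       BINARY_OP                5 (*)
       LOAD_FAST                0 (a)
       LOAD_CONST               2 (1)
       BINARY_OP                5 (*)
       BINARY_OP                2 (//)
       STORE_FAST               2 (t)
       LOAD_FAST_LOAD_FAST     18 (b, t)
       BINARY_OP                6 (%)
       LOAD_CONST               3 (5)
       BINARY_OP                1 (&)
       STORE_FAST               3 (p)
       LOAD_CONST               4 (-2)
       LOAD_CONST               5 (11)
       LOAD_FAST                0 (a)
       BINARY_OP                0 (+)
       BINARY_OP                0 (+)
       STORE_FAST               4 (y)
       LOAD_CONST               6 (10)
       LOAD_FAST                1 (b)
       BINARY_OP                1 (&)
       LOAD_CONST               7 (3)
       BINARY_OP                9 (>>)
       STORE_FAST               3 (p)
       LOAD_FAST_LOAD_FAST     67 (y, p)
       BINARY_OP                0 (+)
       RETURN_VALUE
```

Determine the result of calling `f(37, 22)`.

LOAD_CONST → push 9. Stack: [9]
LOAD_FAST a → push 37. Stack: [9, 37]
BINARY_OP * → 9 * 37 = 333. Stack: [333]
LOAD_FAST a → push 37. Stack: [333, 37]
LOAD_CONST → push 1. Stack: [333, 37, 1]
BINARY_OP * → 37 * 1 = 37. Stack: [333, 37]
BINARY_OP // → 333 // 37 = 9. Stack: [9]
STORE_FAST t → t=9. Stack: []
LOAD_FAST_LOAD_FAST b,t → push 22,9. Stack: [22, 9]
BINARY_OP % → 22 % 9 = 4. Stack: [4]
LOAD_CONST → push 5. Stack: [4, 5]
BINARY_OP & → 4 & 5 = 4. Stack: [4]
STORE_FAST p → p=4. Stack: []
LOAD_CONST → push -2. Stack: [-2]
LOAD_CONST → push 11. Stack: [-2, 11]
LOAD_FAST a → push 37. Stack: [-2, 11, 37]
BINARY_OP + → 11 + 37 = 48. Stack: [-2, 48]
BINARY_OP + → -2 + 48 = 46. Stack: [46]
STORE_FAST y → y=46. Stack: []
LOAD_CONST → push 10. Stack: [10]
LOAD_FAST b → push 22. Stack: [10, 22]
BINARY_OP & → 10 & 22 = 2. Stack: [2]
LOAD_CONST → push 3. Stack: [2, 3]
BINARY_OP >> → 2 >> 3 = 0. Stack: [0]
STORE_FAST p → p=0. Stack: []
LOAD_FAST_LOAD_FAST y,p → push 46,0. Stack: [46, 0]
BINARY_OP + → 46 + 0 = 46. Stack: [46]
RETURN_VALUE → return 46.

46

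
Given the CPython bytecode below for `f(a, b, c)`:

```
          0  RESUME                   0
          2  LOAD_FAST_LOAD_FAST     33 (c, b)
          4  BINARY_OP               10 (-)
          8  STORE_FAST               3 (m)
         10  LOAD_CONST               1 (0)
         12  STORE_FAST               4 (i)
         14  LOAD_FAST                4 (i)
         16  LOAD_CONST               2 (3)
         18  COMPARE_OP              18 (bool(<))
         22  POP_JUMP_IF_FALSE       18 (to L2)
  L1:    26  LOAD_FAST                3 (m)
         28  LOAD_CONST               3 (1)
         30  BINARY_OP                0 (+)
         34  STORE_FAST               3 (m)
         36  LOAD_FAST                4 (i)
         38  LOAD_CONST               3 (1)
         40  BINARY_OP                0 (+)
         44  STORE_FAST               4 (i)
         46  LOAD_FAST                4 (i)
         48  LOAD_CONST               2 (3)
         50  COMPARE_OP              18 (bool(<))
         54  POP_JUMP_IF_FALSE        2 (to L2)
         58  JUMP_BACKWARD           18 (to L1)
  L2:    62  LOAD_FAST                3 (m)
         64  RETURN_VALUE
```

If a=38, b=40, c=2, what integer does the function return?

-35

LOAD_FAST_LOAD_FAST c,b → push 2,40. Stack: [2, 40]
BINARY_OP - → 2 - 40 = -38. Stack: [-38]
STORE_FAST m → m=-38. Stack: []
LOAD_CONST → push 0. Stack: [0]
STORE_FAST i → i=0. Stack: []
LOAD_FAST i → push 0. Stack: [0]
LOAD_CONST → push 3. Stack: [0, 3]
COMPARE_OP bool(<) → 0 vs 3 = True. Stack: [True]
POP_JUMP_IF_FALSE → pop True; no jump. Stack: []
LOAD_FAST m → push -38. Stack: [-38]
LOAD_CONST → push 1. Stack: [-38, 1]
BINARY_OP + → -38 + 1 = -37. Stack: [-37]
STORE_FAST m → m=-37. Stack: []
LOAD_FAST i → push 0. Stack: [0]
LOAD_CONST → push 1. Stack: [0, 1]
BINARY_OP + → 0 + 1 = 1. Stack: [1]
STORE_FAST i → i=1. Stack: []
LOAD_FAST i → push 1. Stack: [1]
LOAD_CONST → push 3. Stack: [1, 3]
COMPARE_OP bool(<) → 1 vs 3 = True. Stack: [True]
POP_JUMP_IF_FALSE → pop True; no jump. Stack: []
LOAD_FAST m → push -37. Stack: [-37]
LOAD_CONST → push 1. Stack: [-37, 1]
BINARY_OP + → -37 + 1 = -36. Stack: [-36]
STORE_FAST m → m=-36. Stack: []
LOAD_FAST i → push 1. Stack: [1]
LOAD_CONST → push 1. Stack: [1, 1]
BINARY_OP + → 1 + 1 = 2. Stack: [2]
STORE_FAST i → i=2. Stack: []
LOAD_FAST i → push 2. Stack: [2]
LOAD_CONST → push 3. Stack: [2, 3]
COMPARE_OP bool(<) → 2 vs 3 = True. Stack: [True]
POP_JUMP_IF_FALSE → pop True; no jump. Stack: []
LOAD_FAST m → push -36. Stack: [-36]
LOAD_CONST → push 1. Stack: [-36, 1]
BINARY_OP + → -36 + 1 = -35. Stack: [-35]
STORE_FAST m → m=-35. Stack: []
LOAD_FAST i → push 2. Stack: [2]
LOAD_CONST → push 1. Stack: [2, 1]
BINARY_OP + → 2 + 1 = 3. Stack: [3]
STORE_FAST i → i=3. Stack: []
LOAD_FAST i → push 3. Stack: [3]
LOAD_CONST → push 3. Stack: [3, 3]
COMPARE_OP bool(<) → 3 vs 3 = False. Stack: [False]
POP_JUMP_IF_FALSE → pop False; jump. Stack: []
LOAD_FAST m → push -35. Stack: [-35]
RETURN_VALUE → return -35.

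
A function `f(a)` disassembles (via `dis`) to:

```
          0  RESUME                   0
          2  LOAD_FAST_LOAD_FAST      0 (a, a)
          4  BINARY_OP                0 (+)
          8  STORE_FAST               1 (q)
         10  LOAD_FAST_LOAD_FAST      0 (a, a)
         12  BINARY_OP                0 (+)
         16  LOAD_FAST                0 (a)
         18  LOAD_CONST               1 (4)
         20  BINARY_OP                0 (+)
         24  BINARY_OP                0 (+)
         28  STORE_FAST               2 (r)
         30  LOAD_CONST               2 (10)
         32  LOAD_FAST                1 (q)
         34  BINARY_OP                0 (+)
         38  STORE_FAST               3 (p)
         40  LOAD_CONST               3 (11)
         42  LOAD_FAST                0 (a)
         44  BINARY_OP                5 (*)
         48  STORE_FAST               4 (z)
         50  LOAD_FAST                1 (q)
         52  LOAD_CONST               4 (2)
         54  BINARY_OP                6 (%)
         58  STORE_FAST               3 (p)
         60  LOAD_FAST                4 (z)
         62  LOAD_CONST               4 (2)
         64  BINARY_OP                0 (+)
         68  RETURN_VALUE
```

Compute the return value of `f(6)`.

68

LOAD_FAST_LOAD_FAST a,a → push 6,6. Stack: [6, 6]
BINARY_OP + → 6 + 6 = 12. Stack: [12]
STORE_FAST q → q=12. Stack: []
LOAD_FAST_LOAD_FAST a,a → push 6,6. Stack: [6, 6]
BINARY_OP + → 6 + 6 = 12. Stack: [12]
LOAD_FAST a → push 6. Stack: [12, 6]
LOAD_CONST → push 4. Stack: [12, 6, 4]
BINARY_OP + → 6 + 4 = 10. Stack: [12, 10]
BINARY_OP + → 12 + 10 = 22. Stack: [22]
STORE_FAST r → r=22. Stack: []
LOAD_CONST → push 10. Stack: [10]
LOAD_FAST q → push 12. Stack: [10, 12]
BINARY_OP + → 10 + 12 = 22. Stack: [22]
STORE_FAST p → p=22. Stack: []
LOAD_CONST → push 11. Stack: [11]
LOAD_FAST a → push 6. Stack: [11, 6]
BINARY_OP * → 11 * 6 = 66. Stack: [66]
STORE_FAST z → z=66. Stack: []
LOAD_FAST q → push 12. Stack: [12]
LOAD_CONST → push 2. Stack: [12, 2]
BINARY_OP % → 12 % 2 = 0. Stack: [0]
STORE_FAST p → p=0. Stack: []
LOAD_FAST z → push 66. Stack: [66]
LOAD_CONST → push 2. Stack: [66, 2]
BINARY_OP + → 66 + 2 = 68. Stack: [68]
RETURN_VALUE → return 68.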